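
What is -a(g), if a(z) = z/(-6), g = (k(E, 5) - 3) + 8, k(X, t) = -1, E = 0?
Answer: 2/3 ≈ 0.66667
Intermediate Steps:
g = 4 (g = (-1 - 3) + 8 = -4 + 8 = 4)
a(z) = -z/6 (a(z) = z*(-1/6) = -z/6)
-a(g) = -(-1)*4/6 = -1*(-2/3) = 2/3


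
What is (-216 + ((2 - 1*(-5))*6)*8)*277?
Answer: 33240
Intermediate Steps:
(-216 + ((2 - 1*(-5))*6)*8)*277 = (-216 + ((2 + 5)*6)*8)*277 = (-216 + (7*6)*8)*277 = (-216 + 42*8)*277 = (-216 + 336)*277 = 120*277 = 33240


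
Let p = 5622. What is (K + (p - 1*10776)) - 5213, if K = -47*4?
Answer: -10555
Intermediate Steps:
K = -188
(K + (p - 1*10776)) - 5213 = (-188 + (5622 - 1*10776)) - 5213 = (-188 + (5622 - 10776)) - 5213 = (-188 - 5154) - 5213 = -5342 - 5213 = -10555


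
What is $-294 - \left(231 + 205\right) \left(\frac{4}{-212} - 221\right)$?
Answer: $\frac{5091722}{53} \approx 96070.0$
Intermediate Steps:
$-294 - \left(231 + 205\right) \left(\frac{4}{-212} - 221\right) = -294 - 436 \left(4 \left(- \frac{1}{212}\right) - 221\right) = -294 - 436 \left(- \frac{1}{53} - 221\right) = -294 - 436 \left(- \frac{11714}{53}\right) = -294 - - \frac{5107304}{53} = -294 + \frac{5107304}{53} = \frac{5091722}{53}$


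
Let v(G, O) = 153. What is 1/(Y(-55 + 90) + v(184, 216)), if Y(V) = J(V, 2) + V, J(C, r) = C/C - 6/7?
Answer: 7/1317 ≈ 0.0053151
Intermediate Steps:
J(C, r) = ⅐ (J(C, r) = 1 - 6*⅐ = 1 - 6/7 = ⅐)
Y(V) = ⅐ + V
1/(Y(-55 + 90) + v(184, 216)) = 1/((⅐ + (-55 + 90)) + 153) = 1/((⅐ + 35) + 153) = 1/(246/7 + 153) = 1/(1317/7) = 7/1317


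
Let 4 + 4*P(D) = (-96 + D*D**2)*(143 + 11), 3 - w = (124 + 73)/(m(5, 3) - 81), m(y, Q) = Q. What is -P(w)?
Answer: -2656012819/949104 ≈ -2798.4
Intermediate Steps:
w = 431/78 (w = 3 - (124 + 73)/(3 - 81) = 3 - 197/(-78) = 3 - 197*(-1)/78 = 3 - 1*(-197/78) = 3 + 197/78 = 431/78 ≈ 5.5256)
P(D) = -3697 + 77*D**3/2 (P(D) = -1 + ((-96 + D*D**2)*(143 + 11))/4 = -1 + ((-96 + D**3)*154)/4 = -1 + (-14784 + 154*D**3)/4 = -1 + (-3696 + 77*D**3/2) = -3697 + 77*D**3/2)
-P(w) = -(-3697 + 77*(431/78)**3/2) = -(-3697 + (77/2)*(80062991/474552)) = -(-3697 + 6164850307/949104) = -1*2656012819/949104 = -2656012819/949104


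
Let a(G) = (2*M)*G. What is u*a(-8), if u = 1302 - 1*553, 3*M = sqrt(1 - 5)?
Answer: -23968*I/3 ≈ -7989.3*I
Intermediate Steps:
M = 2*I/3 (M = sqrt(1 - 5)/3 = sqrt(-4)/3 = (2*I)/3 = 2*I/3 ≈ 0.66667*I)
a(G) = 4*I*G/3 (a(G) = (2*(2*I/3))*G = (4*I/3)*G = 4*I*G/3)
u = 749 (u = 1302 - 553 = 749)
u*a(-8) = 749*((4/3)*I*(-8)) = 749*(-32*I/3) = -23968*I/3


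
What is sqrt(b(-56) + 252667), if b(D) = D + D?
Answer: sqrt(252555) ≈ 502.55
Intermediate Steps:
b(D) = 2*D
sqrt(b(-56) + 252667) = sqrt(2*(-56) + 252667) = sqrt(-112 + 252667) = sqrt(252555)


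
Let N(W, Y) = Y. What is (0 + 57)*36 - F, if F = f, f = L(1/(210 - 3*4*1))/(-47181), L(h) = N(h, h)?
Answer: 19169451577/9341838 ≈ 2052.0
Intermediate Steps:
L(h) = h
f = -1/9341838 (f = 1/((210 - 3*4*1)*(-47181)) = -1/47181/(210 - 12*1) = -1/47181/(210 - 12) = -1/47181/198 = (1/198)*(-1/47181) = -1/9341838 ≈ -1.0705e-7)
F = -1/9341838 ≈ -1.0705e-7
(0 + 57)*36 - F = (0 + 57)*36 - 1*(-1/9341838) = 57*36 + 1/9341838 = 2052 + 1/9341838 = 19169451577/9341838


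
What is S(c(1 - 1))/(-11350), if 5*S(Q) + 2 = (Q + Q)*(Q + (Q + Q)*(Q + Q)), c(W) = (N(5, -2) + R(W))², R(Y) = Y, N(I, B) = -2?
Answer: -271/28375 ≈ -0.0095507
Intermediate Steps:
c(W) = (-2 + W)²
S(Q) = -⅖ + 2*Q*(Q + 4*Q²)/5 (S(Q) = -⅖ + ((Q + Q)*(Q + (Q + Q)*(Q + Q)))/5 = -⅖ + ((2*Q)*(Q + (2*Q)*(2*Q)))/5 = -⅖ + ((2*Q)*(Q + 4*Q²))/5 = -⅖ + (2*Q*(Q + 4*Q²))/5 = -⅖ + 2*Q*(Q + 4*Q²)/5)
S(c(1 - 1))/(-11350) = (-⅖ + 2*((-2 + (1 - 1))²)²/5 + 8*((-2 + (1 - 1))²)³/5)/(-11350) = (-⅖ + 2*((-2 + 0)²)²/5 + 8*((-2 + 0)²)³/5)*(-1/11350) = (-⅖ + 2*((-2)²)²/5 + 8*((-2)²)³/5)*(-1/11350) = (-⅖ + (⅖)*4² + (8/5)*4³)*(-1/11350) = (-⅖ + (⅖)*16 + (8/5)*64)*(-1/11350) = (-⅖ + 32/5 + 512/5)*(-1/11350) = (542/5)*(-1/11350) = -271/28375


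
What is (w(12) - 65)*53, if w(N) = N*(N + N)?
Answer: 11819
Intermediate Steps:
w(N) = 2*N² (w(N) = N*(2*N) = 2*N²)
(w(12) - 65)*53 = (2*12² - 65)*53 = (2*144 - 65)*53 = (288 - 65)*53 = 223*53 = 11819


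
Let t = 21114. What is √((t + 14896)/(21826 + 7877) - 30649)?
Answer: 23*I*√51114496659/29703 ≈ 175.07*I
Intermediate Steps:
√((t + 14896)/(21826 + 7877) - 30649) = √((21114 + 14896)/(21826 + 7877) - 30649) = √(36010/29703 - 30649) = √(-910331237/29703) = 23*I*√51114496659/29703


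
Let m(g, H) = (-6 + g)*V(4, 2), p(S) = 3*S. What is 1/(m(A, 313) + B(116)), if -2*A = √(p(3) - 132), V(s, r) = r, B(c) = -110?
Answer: I/(√123 - 122*I) ≈ -0.0081295 + 0.00073902*I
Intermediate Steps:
A = -I*√123/2 (A = -√(3*3 - 132)/2 = -√(9 - 132)/2 = -I*√123/2 ≈ -5.5453*I)
m(g, H) = -12 + 2*g (m(g, H) = (-6 + g)*2 = -12 + 2*g)
1/(m(A, 313) + B(116)) = 1/((-12 + 2*(-I*√123/2)) - 110) = 1/((-12 - I*√123) - 110) = 1/(-122 - I*√123)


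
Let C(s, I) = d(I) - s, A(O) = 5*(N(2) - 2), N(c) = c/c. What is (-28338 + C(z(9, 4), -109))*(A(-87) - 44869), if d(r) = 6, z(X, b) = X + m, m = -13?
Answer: 1271190672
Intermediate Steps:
N(c) = 1
A(O) = -5 (A(O) = 5*(1 - 2) = 5*(-1) = -5)
z(X, b) = -13 + X (z(X, b) = X - 13 = -13 + X)
C(s, I) = 6 - s
(-28338 + C(z(9, 4), -109))*(A(-87) - 44869) = (-28338 + (6 - (-13 + 9)))*(-5 - 44869) = (-28338 + (6 - 1*(-4)))*(-44874) = (-28338 + (6 + 4))*(-44874) = (-28338 + 10)*(-44874) = -28328*(-44874) = 1271190672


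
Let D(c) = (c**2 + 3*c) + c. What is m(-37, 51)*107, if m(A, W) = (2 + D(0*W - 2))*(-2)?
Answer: 428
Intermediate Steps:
D(c) = c**2 + 4*c
m(A, W) = 4 (m(A, W) = (2 + (0*W - 2)*(4 + (0*W - 2)))*(-2) = (2 + (0 - 2)*(4 + (0 - 2)))*(-2) = (2 - 2*(4 - 2))*(-2) = (2 - 2*2)*(-2) = (2 - 4)*(-2) = -2*(-2) = 4)
m(-37, 51)*107 = 4*107 = 428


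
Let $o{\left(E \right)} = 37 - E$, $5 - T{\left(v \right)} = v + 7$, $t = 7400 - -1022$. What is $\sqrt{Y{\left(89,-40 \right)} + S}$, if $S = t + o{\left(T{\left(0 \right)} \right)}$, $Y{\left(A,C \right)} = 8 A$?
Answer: $\sqrt{9173} \approx 95.776$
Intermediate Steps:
$t = 8422$ ($t = 7400 + 1022 = 8422$)
$T{\left(v \right)} = -2 - v$ ($T{\left(v \right)} = 5 - \left(v + 7\right) = 5 - \left(7 + v\right) = -2 - v$)
$S = 8461$ ($S = 8422 + \left(37 - \left(-2 - 0\right)\right) = 8422 + \left(37 - \left(-2 + 0\right)\right) = 8422 + \left(37 - -2\right) = 8422 + \left(37 + 2\right) = 8422 + 39 = 8461$)
$\sqrt{Y{\left(89,-40 \right)} + S} = \sqrt{8 \cdot 89 + 8461} = \sqrt{712 + 8461} = \sqrt{9173}$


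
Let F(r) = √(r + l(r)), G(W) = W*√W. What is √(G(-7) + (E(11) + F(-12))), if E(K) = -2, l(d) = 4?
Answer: √(-2 - 7*I*√7 + 2*I*√2) ≈ 2.6286 - 2.9849*I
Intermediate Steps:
G(W) = W^(3/2)
F(r) = √(4 + r) (F(r) = √(r + 4) = √(4 + r))
√(G(-7) + (E(11) + F(-12))) = √((-7)^(3/2) + (-2 + √(4 - 12))) = √(-7*I*√7 + (-2 + √(-8))) = √(-7*I*√7 + (-2 + 2*I*√2)) = √(-2 - 7*I*√7 + 2*I*√2)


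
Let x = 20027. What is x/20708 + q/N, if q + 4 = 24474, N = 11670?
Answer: 74043985/24166236 ≈ 3.0639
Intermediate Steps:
q = 24470 (q = -4 + 24474 = 24470)
x/20708 + q/N = 20027/20708 + 24470/11670 = 20027*(1/20708) + 24470*(1/11670) = 20027/20708 + 2447/1167 = 74043985/24166236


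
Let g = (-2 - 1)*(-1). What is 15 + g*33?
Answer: 114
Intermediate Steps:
g = 3 (g = -3*(-1) = 3)
15 + g*33 = 15 + 3*33 = 15 + 99 = 114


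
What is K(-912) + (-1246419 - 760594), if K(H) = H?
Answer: -2007925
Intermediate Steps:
K(-912) + (-1246419 - 760594) = -912 + (-1246419 - 760594) = -912 - 2007013 = -2007925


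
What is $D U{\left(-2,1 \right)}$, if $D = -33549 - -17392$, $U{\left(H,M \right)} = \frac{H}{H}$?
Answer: $-16157$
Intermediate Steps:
$U{\left(H,M \right)} = 1$
$D = -16157$ ($D = -33549 + 17392 = -16157$)
$D U{\left(-2,1 \right)} = \left(-16157\right) 1 = -16157$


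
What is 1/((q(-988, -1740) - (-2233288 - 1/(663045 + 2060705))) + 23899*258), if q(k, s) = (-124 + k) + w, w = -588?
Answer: 2723750/22872772337501 ≈ 1.1908e-7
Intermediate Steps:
q(k, s) = -712 + k (q(k, s) = (-124 + k) - 588 = -712 + k)
1/((q(-988, -1740) - (-2233288 - 1/(663045 + 2060705))) + 23899*258) = 1/(((-712 - 988) - (-2233288 - 1/(663045 + 2060705))) + 23899*258) = 1/((-1700 - (-2233288 - 1/2723750)) + 6165942) = 1/((-1700 - 1*(-6082918190001/2723750)) + 6165942) = 1/((-1700 + 6082918190001/2723750) + 6165942) = 1/(6078287815001/2723750 + 6165942) = 1/(22872772337501/2723750) = 2723750/22872772337501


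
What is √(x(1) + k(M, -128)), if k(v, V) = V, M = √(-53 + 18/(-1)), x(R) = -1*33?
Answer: I*√161 ≈ 12.689*I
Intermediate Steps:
x(R) = -33
M = I*√71 (M = √(-53 + 18*(-1)) = √(-53 - 18) = √(-71) = I*√71 ≈ 8.4261*I)
√(x(1) + k(M, -128)) = √(-33 - 128) = √(-161) = I*√161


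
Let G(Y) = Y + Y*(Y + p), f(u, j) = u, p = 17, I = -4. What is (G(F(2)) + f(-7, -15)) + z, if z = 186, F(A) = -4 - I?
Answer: 179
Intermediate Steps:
F(A) = 0 (F(A) = -4 - 1*(-4) = -4 + 4 = 0)
G(Y) = Y + Y*(17 + Y) (G(Y) = Y + Y*(Y + 17) = Y + Y*(17 + Y))
(G(F(2)) + f(-7, -15)) + z = (0*(18 + 0) - 7) + 186 = (0*18 - 7) + 186 = (0 - 7) + 186 = -7 + 186 = 179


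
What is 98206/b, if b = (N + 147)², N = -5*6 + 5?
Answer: 49103/7442 ≈ 6.5981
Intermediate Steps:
N = -25 (N = -30 + 5 = -25)
b = 14884 (b = (-25 + 147)² = 122² = 14884)
98206/b = 98206/14884 = 98206*(1/14884) = 49103/7442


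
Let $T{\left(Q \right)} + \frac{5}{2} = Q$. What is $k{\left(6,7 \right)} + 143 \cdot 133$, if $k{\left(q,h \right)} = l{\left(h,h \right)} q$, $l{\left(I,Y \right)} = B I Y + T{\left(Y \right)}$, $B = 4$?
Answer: $20222$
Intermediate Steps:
$T{\left(Q \right)} = - \frac{5}{2} + Q$
$l{\left(I,Y \right)} = - \frac{5}{2} + Y + 4 I Y$ ($l{\left(I,Y \right)} = 4 I Y + \left(- \frac{5}{2} + Y\right) = - \frac{5}{2} + Y + 4 I Y$)
$k{\left(q,h \right)} = q \left(- \frac{5}{2} + h + 4 h^{2}\right)$ ($k{\left(q,h \right)} = \left(- \frac{5}{2} + h + 4 h h\right) q = \left(- \frac{5}{2} + h + 4 h^{2}\right) q = q \left(- \frac{5}{2} + h + 4 h^{2}\right)$)
$k{\left(6,7 \right)} + 143 \cdot 133 = \frac{1}{2} \cdot 6 \left(-5 + 2 \cdot 7 + 8 \cdot 7^{2}\right) + 143 \cdot 133 = \frac{1}{2} \cdot 6 \left(-5 + 14 + 8 \cdot 49\right) + 19019 = \frac{1}{2} \cdot 6 \left(-5 + 14 + 392\right) + 19019 = \frac{1}{2} \cdot 6 \cdot 401 + 19019 = 1203 + 19019 = 20222$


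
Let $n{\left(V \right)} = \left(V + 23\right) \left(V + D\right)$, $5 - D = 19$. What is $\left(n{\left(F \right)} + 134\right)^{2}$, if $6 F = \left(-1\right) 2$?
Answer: $\frac{2951524}{81} \approx 36439.0$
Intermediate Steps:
$D = -14$ ($D = 5 - 19 = -14$)
$F = - \frac{1}{3}$ ($F = \frac{\left(-1\right) 2}{6} = \frac{1}{6} \left(-2\right) = - \frac{1}{3} \approx -0.33333$)
$n{\left(V \right)} = \left(-14 + V\right) \left(23 + V\right)$ ($n{\left(V \right)} = \left(V + 23\right) \left(V - 14\right) = \left(23 + V\right) \left(-14 + V\right) = \left(-14 + V\right) \left(23 + V\right)$)
$\left(n{\left(F \right)} + 134\right)^{2} = \left(\left(-322 + \left(- \frac{1}{3}\right)^{2} + 9 \left(- \frac{1}{3}\right)\right) + 134\right)^{2} = \left(\left(-322 + \frac{1}{9} - 3\right) + 134\right)^{2} = \left(- \frac{2924}{9} + 134\right)^{2} = \left(- \frac{1718}{9}\right)^{2} = \frac{2951524}{81}$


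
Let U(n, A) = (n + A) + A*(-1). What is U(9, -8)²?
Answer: 81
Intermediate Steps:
U(n, A) = n (U(n, A) = (A + n) - A = n)
U(9, -8)² = 9² = 81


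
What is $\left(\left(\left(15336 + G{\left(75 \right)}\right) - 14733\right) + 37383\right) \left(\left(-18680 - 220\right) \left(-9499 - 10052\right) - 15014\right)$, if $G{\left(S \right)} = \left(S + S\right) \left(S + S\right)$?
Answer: $22349509618596$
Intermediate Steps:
$G{\left(S \right)} = 4 S^{2}$ ($G{\left(S \right)} = 2 S 2 S = 4 S^{2}$)
$\left(\left(\left(15336 + G{\left(75 \right)}\right) - 14733\right) + 37383\right) \left(\left(-18680 - 220\right) \left(-9499 - 10052\right) - 15014\right) = \left(\left(\left(15336 + 4 \cdot 75^{2}\right) - 14733\right) + 37383\right) \left(\left(-18680 - 220\right) \left(-9499 - 10052\right) - 15014\right) = \left(\left(\left(15336 + 4 \cdot 5625\right) - 14733\right) + 37383\right) \left(\left(-18900\right) \left(-19551\right) - 15014\right) = \left(\left(\left(15336 + 22500\right) - 14733\right) + 37383\right) \left(369513900 - 15014\right) = \left(\left(37836 - 14733\right) + 37383\right) 369498886 = \left(23103 + 37383\right) 369498886 = 60486 \cdot 369498886 = 22349509618596$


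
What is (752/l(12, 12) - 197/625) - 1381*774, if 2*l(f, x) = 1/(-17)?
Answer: -684038947/625 ≈ -1.0945e+6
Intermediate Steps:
l(f, x) = -1/34 (l(f, x) = (1/2)/(-17) = (1/2)*(-1/17) = -1/34)
(752/l(12, 12) - 197/625) - 1381*774 = (752/(-1/34) - 197/625) - 1381*774 = (752*(-34) - 197*1/625) - 1068894 = (-25568 - 197/625) - 1068894 = -15980197/625 - 1068894 = -684038947/625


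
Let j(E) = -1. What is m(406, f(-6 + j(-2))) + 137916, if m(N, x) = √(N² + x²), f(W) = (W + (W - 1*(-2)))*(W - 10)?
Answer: 137916 + 2*√51613 ≈ 1.3837e+5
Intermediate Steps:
f(W) = (-10 + W)*(2 + 2*W) (f(W) = (W + (W + 2))*(-10 + W) = (W + (2 + W))*(-10 + W) = (2 + 2*W)*(-10 + W) = (-10 + W)*(2 + 2*W))
m(406, f(-6 + j(-2))) + 137916 = √(406² + (-20 - 18*(-6 - 1) + 2*(-6 - 1)²)²) + 137916 = √(164836 + (-20 - 18*(-7) + 2*(-7)²)²) + 137916 = √(164836 + (-20 + 126 + 2*49)²) + 137916 = √(164836 + (-20 + 126 + 98)²) + 137916 = √(164836 + 204²) + 137916 = √(164836 + 41616) + 137916 = √206452 + 137916 = 2*√51613 + 137916 = 137916 + 2*√51613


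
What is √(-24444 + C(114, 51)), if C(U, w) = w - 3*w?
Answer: I*√24546 ≈ 156.67*I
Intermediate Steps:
C(U, w) = -2*w
√(-24444 + C(114, 51)) = √(-24444 - 2*51) = √(-24444 - 102) = √(-24546) = I*√24546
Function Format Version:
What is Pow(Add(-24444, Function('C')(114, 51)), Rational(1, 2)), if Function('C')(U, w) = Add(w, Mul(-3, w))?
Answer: Mul(I, Pow(24546, Rational(1, 2))) ≈ Mul(156.67, I)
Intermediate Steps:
Function('C')(U, w) = Mul(-2, w)
Pow(Add(-24444, Function('C')(114, 51)), Rational(1, 2)) = Pow(Add(-24444, Mul(-2, 51)), Rational(1, 2)) = Pow(Add(-24444, -102), Rational(1, 2)) = Pow(-24546, Rational(1, 2)) = Mul(I, Pow(24546, Rational(1, 2)))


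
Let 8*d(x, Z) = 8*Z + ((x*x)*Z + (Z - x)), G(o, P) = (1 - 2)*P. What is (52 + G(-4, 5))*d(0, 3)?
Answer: 1269/8 ≈ 158.63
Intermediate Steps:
G(o, P) = -P
d(x, Z) = -x/8 + 9*Z/8 + Z*x²/8 (d(x, Z) = (8*Z + ((x*x)*Z + (Z - x)))/8 = (8*Z + (x²*Z + (Z - x)))/8 = (8*Z + (Z*x² + (Z - x)))/8 = (8*Z + (Z - x + Z*x²))/8 = (-x + 9*Z + Z*x²)/8 = -x/8 + 9*Z/8 + Z*x²/8)
(52 + G(-4, 5))*d(0, 3) = (52 - 1*5)*(-⅛*0 + (9/8)*3 + (⅛)*3*0²) = (52 - 5)*(0 + 27/8 + (⅛)*3*0) = 47*(0 + 27/8 + 0) = 47*(27/8) = 1269/8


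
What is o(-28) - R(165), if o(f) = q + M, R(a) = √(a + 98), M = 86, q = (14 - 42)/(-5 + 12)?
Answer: 82 - √263 ≈ 65.783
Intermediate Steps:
q = -4 (q = -28/7 = -28*⅐ = -4)
R(a) = √(98 + a)
o(f) = 82 (o(f) = -4 + 86 = 82)
o(-28) - R(165) = 82 - √(98 + 165) = 82 - √263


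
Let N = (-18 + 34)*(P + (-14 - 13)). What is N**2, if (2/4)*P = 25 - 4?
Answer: 57600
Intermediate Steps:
P = 42 (P = 2*(25 - 4) = 2*21 = 42)
N = 240 (N = (-18 + 34)*(42 + (-14 - 13)) = 16*(42 - 27) = 16*15 = 240)
N**2 = 240**2 = 57600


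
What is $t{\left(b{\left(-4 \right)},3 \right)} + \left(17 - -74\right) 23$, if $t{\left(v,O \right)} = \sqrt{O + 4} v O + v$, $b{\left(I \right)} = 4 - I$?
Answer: $2101 + 24 \sqrt{7} \approx 2164.5$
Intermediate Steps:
$t{\left(v,O \right)} = v + O v \sqrt{4 + O}$ ($t{\left(v,O \right)} = \sqrt{4 + O} v O + v = v \sqrt{4 + O} O + v = O v \sqrt{4 + O} + v = v + O v \sqrt{4 + O}$)
$t{\left(b{\left(-4 \right)},3 \right)} + \left(17 - -74\right) 23 = \left(4 - -4\right) \left(1 + 3 \sqrt{4 + 3}\right) + \left(17 - -74\right) 23 = \left(4 + 4\right) \left(1 + 3 \sqrt{7}\right) + \left(17 + 74\right) 23 = 8 \left(1 + 3 \sqrt{7}\right) + 91 \cdot 23 = \left(8 + 24 \sqrt{7}\right) + 2093 = 2101 + 24 \sqrt{7}$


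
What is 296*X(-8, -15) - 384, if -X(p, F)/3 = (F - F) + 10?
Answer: -9264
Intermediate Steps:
X(p, F) = -30 (X(p, F) = -3*((F - F) + 10) = -3*(0 + 10) = -3*10 = -30)
296*X(-8, -15) - 384 = 296*(-30) - 384 = -8880 - 384 = -9264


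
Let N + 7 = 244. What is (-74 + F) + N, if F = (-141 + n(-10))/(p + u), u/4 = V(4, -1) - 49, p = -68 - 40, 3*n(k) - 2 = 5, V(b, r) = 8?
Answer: 8339/51 ≈ 163.51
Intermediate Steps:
N = 237 (N = -7 + 244 = 237)
n(k) = 7/3 (n(k) = 2/3 + (1/3)*5 = 2/3 + 5/3 = 7/3)
p = -108
u = -164 (u = 4*(8 - 49) = 4*(-41) = -164)
F = 26/51 (F = (-141 + 7/3)/(-108 - 164) = -416/3/(-272) = -416/3*(-1/272) = 26/51 ≈ 0.50980)
(-74 + F) + N = (-74 + 26/51) + 237 = -3748/51 + 237 = 8339/51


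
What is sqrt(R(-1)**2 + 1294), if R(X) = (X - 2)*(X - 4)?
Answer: 7*sqrt(31) ≈ 38.974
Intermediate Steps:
R(X) = (-4 + X)*(-2 + X) (R(X) = (-2 + X)*(-4 + X) = (-4 + X)*(-2 + X))
sqrt(R(-1)**2 + 1294) = sqrt((8 + (-1)**2 - 6*(-1))**2 + 1294) = sqrt((8 + 1 + 6)**2 + 1294) = sqrt(15**2 + 1294) = sqrt(225 + 1294) = sqrt(1519) = 7*sqrt(31)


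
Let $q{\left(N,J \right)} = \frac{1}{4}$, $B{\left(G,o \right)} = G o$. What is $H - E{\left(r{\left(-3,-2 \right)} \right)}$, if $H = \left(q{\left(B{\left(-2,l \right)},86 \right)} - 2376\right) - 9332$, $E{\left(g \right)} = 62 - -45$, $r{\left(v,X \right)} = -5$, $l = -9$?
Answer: $- \frac{47259}{4} \approx -11815.0$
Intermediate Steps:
$E{\left(g \right)} = 107$ ($E{\left(g \right)} = 62 + 45 = 107$)
$q{\left(N,J \right)} = \frac{1}{4}$
$H = - \frac{46831}{4}$ ($H = \left(\frac{1}{4} - 2376\right) - 9332 = - \frac{9503}{4} - 9332 = - \frac{46831}{4} \approx -11708.0$)
$H - E{\left(r{\left(-3,-2 \right)} \right)} = - \frac{46831}{4} - 107 = - \frac{47259}{4}$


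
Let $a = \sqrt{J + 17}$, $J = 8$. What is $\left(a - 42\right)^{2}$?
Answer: $1369$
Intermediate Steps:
$a = 5$ ($a = \sqrt{8 + 17} = \sqrt{25} = 5$)
$\left(a - 42\right)^{2} = \left(5 - 42\right)^{2} = \left(-37\right)^{2} = 1369$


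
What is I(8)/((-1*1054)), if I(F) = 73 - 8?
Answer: -65/1054 ≈ -0.061670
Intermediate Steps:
I(F) = 65
I(8)/((-1*1054)) = 65/((-1*1054)) = 65/(-1054) = 65*(-1/1054) = -65/1054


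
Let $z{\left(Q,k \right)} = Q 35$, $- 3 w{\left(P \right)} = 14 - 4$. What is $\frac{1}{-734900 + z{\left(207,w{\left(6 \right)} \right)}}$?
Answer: $- \frac{1}{727655} \approx -1.3743 \cdot 10^{-6}$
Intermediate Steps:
$w{\left(P \right)} = - \frac{10}{3}$ ($w{\left(P \right)} = - \frac{14 - 4}{3} = \left(- \frac{1}{3}\right) 10 = - \frac{10}{3}$)
$z{\left(Q,k \right)} = 35 Q$
$\frac{1}{-734900 + z{\left(207,w{\left(6 \right)} \right)}} = \frac{1}{-734900 + 35 \cdot 207} = \frac{1}{-734900 + 7245} = \frac{1}{-727655} = - \frac{1}{727655}$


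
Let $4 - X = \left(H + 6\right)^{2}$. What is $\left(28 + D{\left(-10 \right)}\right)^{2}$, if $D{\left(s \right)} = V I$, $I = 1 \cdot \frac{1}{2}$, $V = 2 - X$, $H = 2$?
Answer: $3481$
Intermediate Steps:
$X = -60$ ($X = 4 - \left(2 + 6\right)^{2} = 4 - 8^{2} = 4 - 64 = -60$)
$V = 62$ ($V = 2 - -60 = 2 + 60 = 62$)
$I = \frac{1}{2}$ ($I = 1 \cdot \frac{1}{2} = \frac{1}{2} \approx 0.5$)
$D{\left(s \right)} = 31$ ($D{\left(s \right)} = 62 \cdot \frac{1}{2} = 31$)
$\left(28 + D{\left(-10 \right)}\right)^{2} = \left(28 + 31\right)^{2} = 59^{2} = 3481$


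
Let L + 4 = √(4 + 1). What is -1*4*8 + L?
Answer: -36 + √5 ≈ -33.764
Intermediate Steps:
L = -4 + √5 (L = -4 + √(4 + 1) = -4 + √5 ≈ -1.7639)
-1*4*8 + L = -1*4*8 + (-4 + √5) = -4*8 + (-4 + √5) = -32 + (-4 + √5) = -36 + √5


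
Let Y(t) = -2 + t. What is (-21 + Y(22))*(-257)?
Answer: 257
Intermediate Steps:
(-21 + Y(22))*(-257) = (-21 + (-2 + 22))*(-257) = (-21 + 20)*(-257) = -1*(-257) = 257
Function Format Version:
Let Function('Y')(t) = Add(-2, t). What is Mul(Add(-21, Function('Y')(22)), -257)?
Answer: 257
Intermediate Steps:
Mul(Add(-21, Function('Y')(22)), -257) = Mul(Add(-21, Add(-2, 22)), -257) = Mul(Add(-21, 20), -257) = Mul(-1, -257) = 257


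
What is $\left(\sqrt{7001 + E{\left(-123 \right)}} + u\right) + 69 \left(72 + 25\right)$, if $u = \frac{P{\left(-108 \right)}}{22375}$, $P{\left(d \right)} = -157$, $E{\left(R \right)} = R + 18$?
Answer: $\frac{149755718}{22375} + 4 \sqrt{431} \approx 6776.0$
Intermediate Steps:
$E{\left(R \right)} = 18 + R$
$u = - \frac{157}{22375} \approx -0.0070168$
$\left(\sqrt{7001 + E{\left(-123 \right)}} + u\right) + 69 \left(72 + 25\right) = \left(\sqrt{7001 + \left(18 - 123\right)} - \frac{157}{22375}\right) + 69 \left(72 + 25\right) = \left(\sqrt{7001 - 105} - \frac{157}{22375}\right) + 69 \cdot 97 = \left(\sqrt{6896} - \frac{157}{22375}\right) + 6693 = \left(4 \sqrt{431} - \frac{157}{22375}\right) + 6693 = \left(- \frac{157}{22375} + 4 \sqrt{431}\right) + 6693 = \frac{149755718}{22375} + 4 \sqrt{431}$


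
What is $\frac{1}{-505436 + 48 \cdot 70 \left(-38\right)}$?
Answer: $- \frac{1}{633116} \approx -1.5795 \cdot 10^{-6}$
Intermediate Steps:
$\frac{1}{-505436 + 48 \cdot 70 \left(-38\right)} = \frac{1}{-505436 + 3360 \left(-38\right)} = \frac{1}{-505436 - 127680} = \frac{1}{-633116} = - \frac{1}{633116}$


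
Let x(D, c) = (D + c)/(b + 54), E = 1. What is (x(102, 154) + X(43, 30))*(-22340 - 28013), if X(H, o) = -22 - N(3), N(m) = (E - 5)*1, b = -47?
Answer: -6545890/7 ≈ -9.3513e+5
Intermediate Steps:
N(m) = -4 (N(m) = (1 - 5)*1 = -4*1 = -4)
x(D, c) = D/7 + c/7 (x(D, c) = (D + c)/(-47 + 54) = (D + c)/7 = (D + c)*(1/7) = D/7 + c/7)
X(H, o) = -18 (X(H, o) = -22 - 1*(-4) = -22 + 4 = -18)
(x(102, 154) + X(43, 30))*(-22340 - 28013) = (((1/7)*102 + (1/7)*154) - 18)*(-22340 - 28013) = ((102/7 + 22) - 18)*(-50353) = (256/7 - 18)*(-50353) = (130/7)*(-50353) = -6545890/7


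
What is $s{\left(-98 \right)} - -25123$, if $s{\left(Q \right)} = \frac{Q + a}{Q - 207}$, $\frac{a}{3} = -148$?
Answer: $\frac{7663057}{305} \approx 25125.0$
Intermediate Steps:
$a = -444$ ($a = 3 \left(-148\right) = -444$)
$s{\left(Q \right)} = \frac{-444 + Q}{-207 + Q}$ ($s{\left(Q \right)} = \frac{Q - 444}{Q - 207} = \frac{-444 + Q}{-207 + Q}$)
$s{\left(-98 \right)} - -25123 = \frac{-444 - 98}{-207 - 98} - -25123 = \frac{1}{-305} \left(-542\right) + 25123 = \left(- \frac{1}{305}\right) \left(-542\right) + 25123 = \frac{542}{305} + 25123 = \frac{7663057}{305}$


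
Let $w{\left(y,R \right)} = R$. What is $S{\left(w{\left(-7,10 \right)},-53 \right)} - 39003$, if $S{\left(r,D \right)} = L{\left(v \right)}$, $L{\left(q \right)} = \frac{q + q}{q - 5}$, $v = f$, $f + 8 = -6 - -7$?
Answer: $- \frac{234011}{6} \approx -39002.0$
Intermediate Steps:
$f = -7$ ($f = -8 - -1 = -8 + \left(-6 + 7\right) = -8 + 1 = -7$)
$v = -7$
$L{\left(q \right)} = \frac{2 q}{-5 + q}$
$S{\left(r,D \right)} = \frac{7}{6}$ ($S{\left(r,D \right)} = 2 \left(-7\right) \frac{1}{-5 - 7} = 2 \left(-7\right) \frac{1}{-12} = 2 \left(-7\right) \left(- \frac{1}{12}\right) = \frac{7}{6}$)
$S{\left(w{\left(-7,10 \right)},-53 \right)} - 39003 = \frac{7}{6} - 39003 = - \frac{234011}{6}$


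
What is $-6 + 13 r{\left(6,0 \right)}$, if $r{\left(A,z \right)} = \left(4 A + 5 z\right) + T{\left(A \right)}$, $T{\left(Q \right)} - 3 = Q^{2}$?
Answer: $813$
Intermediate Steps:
$T{\left(Q \right)} = 3 + Q^{2}$
$r{\left(A,z \right)} = 3 + A^{2} + 4 A + 5 z$ ($r{\left(A,z \right)} = \left(4 A + 5 z\right) + \left(3 + A^{2}\right) = 3 + A^{2} + 4 A + 5 z$)
$-6 + 13 r{\left(6,0 \right)} = -6 + 13 \left(3 + 6^{2} + 4 \cdot 6 + 5 \cdot 0\right) = -6 + 13 \left(3 + 36 + 24 + 0\right) = -6 + 13 \cdot 63 = -6 + 819 = 813$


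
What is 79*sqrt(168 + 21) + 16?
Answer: 16 + 237*sqrt(21) ≈ 1102.1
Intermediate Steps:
79*sqrt(168 + 21) + 16 = 79*sqrt(189) + 16 = 79*(3*sqrt(21)) + 16 = 237*sqrt(21) + 16 = 16 + 237*sqrt(21)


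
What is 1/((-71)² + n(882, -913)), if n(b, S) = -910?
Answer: 1/4131 ≈ 0.00024207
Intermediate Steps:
1/((-71)² + n(882, -913)) = 1/((-71)² - 910) = 1/(5041 - 910) = 1/4131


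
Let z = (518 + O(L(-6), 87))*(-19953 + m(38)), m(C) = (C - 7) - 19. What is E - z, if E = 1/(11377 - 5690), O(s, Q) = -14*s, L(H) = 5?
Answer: 50805201217/5687 ≈ 8.9336e+6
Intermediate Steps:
m(C) = -26 + C (m(C) = (-7 + C) - 19 = -26 + C)
E = 1/5687 ≈ 0.00017584
z = -8933568 (z = (518 - 14*5)*(-19953 + (-26 + 38)) = (518 - 70)*(-19953 + 12) = 448*(-19941) = -8933568)
E - z = 1/5687 - 1*(-8933568) = 1/5687 + 8933568 = 50805201217/5687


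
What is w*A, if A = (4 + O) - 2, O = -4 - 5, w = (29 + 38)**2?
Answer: -31423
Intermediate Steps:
w = 4489 (w = 67**2 = 4489)
O = -9
A = -7 (A = (4 - 9) - 2 = -5 - 2 = -7)
w*A = 4489*(-7) = -31423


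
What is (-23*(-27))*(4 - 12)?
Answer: -4968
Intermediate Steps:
(-23*(-27))*(4 - 12) = 621*(-8) = -4968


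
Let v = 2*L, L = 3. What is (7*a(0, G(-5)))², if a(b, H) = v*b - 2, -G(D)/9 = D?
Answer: 196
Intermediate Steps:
G(D) = -9*D
v = 6 (v = 2*3 = 6)
a(b, H) = -2 + 6*b (a(b, H) = 6*b - 2 = -2 + 6*b)
(7*a(0, G(-5)))² = (7*(-2 + 6*0))² = (7*(-2 + 0))² = (7*(-2))² = (-14)² = 196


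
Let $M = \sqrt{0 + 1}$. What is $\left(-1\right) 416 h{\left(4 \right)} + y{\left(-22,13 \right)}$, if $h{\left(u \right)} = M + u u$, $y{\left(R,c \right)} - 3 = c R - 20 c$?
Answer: $-7615$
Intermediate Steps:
$y{\left(R,c \right)} = 3 - 20 c + R c$ ($y{\left(R,c \right)} = 3 + \left(c R - 20 c\right) = 3 + \left(R c - 20 c\right) = 3 + \left(- 20 c + R c\right) = 3 - 20 c + R c$)
$M = 1$ ($M = \sqrt{1} = 1$)
$h{\left(u \right)} = 1 + u^{2}$ ($h{\left(u \right)} = 1 + u u = 1 + u^{2}$)
$\left(-1\right) 416 h{\left(4 \right)} + y{\left(-22,13 \right)} = \left(-1\right) 416 \left(1 + 4^{2}\right) - 543 = - 416 \left(1 + 16\right) - 543 = \left(-416\right) 17 - 543 = -7072 - 543 = -7615$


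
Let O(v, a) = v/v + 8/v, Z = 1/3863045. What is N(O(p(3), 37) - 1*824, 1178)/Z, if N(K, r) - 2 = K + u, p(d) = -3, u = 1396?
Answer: 6632848265/3 ≈ 2.2110e+9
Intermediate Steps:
Z = 1/3863045 ≈ 2.5886e-7
O(v, a) = 1 + 8/v
N(K, r) = 1398 + K (N(K, r) = 2 + (K + 1396) = 2 + (1396 + K) = 1398 + K)
N(O(p(3), 37) - 1*824, 1178)/Z = (1398 + ((8 - 3)/(-3) - 1*824))/(1/3863045) = (1398 + (-⅓*5 - 824))*3863045 = (1398 + (-5/3 - 824))*3863045 = (1398 - 2477/3)*3863045 = (1717/3)*3863045 = 6632848265/3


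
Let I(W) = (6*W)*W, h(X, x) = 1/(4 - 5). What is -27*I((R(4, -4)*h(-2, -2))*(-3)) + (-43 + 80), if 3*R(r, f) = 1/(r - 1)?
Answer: 19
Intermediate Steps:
h(X, x) = -1 (h(X, x) = 1/(-1) = -1)
R(r, f) = 1/(3*(-1 + r)) (R(r, f) = 1/(3*(r - 1)) = 1/(3*(-1 + r)))
I(W) = 6*W**2
-27*I((R(4, -4)*h(-2, -2))*(-3)) + (-43 + 80) = -162*(((1/(3*(-1 + 4)))*(-1))*(-3))**2 + (-43 + 80) = -162*((((1/3)/3)*(-1))*(-3))**2 + 37 = -162*((((1/3)*(1/3))*(-1))*(-3))**2 + 37 = -162*(((1/9)*(-1))*(-3))**2 + 37 = -162*(-1/9*(-3))**2 + 37 = -162*(1/3)**2 + 37 = -162/9 + 37 = -27*2/3 + 37 = -18 + 37 = 19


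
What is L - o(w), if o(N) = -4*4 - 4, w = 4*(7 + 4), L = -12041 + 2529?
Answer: -9492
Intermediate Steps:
L = -9512
w = 44 (w = 4*11 = 44)
o(N) = -20 (o(N) = -16 - 4 = -20)
L - o(w) = -9512 - 1*(-20) = -9512 + 20 = -9492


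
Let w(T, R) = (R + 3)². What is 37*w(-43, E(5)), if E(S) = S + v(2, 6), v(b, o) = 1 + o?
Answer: 8325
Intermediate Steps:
E(S) = 7 + S (E(S) = S + (1 + 6) = S + 7 = 7 + S)
w(T, R) = (3 + R)²
37*w(-43, E(5)) = 37*(3 + (7 + 5))² = 37*(3 + 12)² = 37*15² = 37*225 = 8325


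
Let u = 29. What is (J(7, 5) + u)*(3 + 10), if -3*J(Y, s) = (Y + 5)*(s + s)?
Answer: -143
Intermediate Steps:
J(Y, s) = -2*s*(5 + Y)/3 (J(Y, s) = -(Y + 5)*(s + s)/3 = -(5 + Y)*2*s/3 = -2*s*(5 + Y)/3)
(J(7, 5) + u)*(3 + 10) = (-2/3*5*(5 + 7) + 29)*(3 + 10) = (-2/3*5*12 + 29)*13 = (-40 + 29)*13 = -11*13 = -143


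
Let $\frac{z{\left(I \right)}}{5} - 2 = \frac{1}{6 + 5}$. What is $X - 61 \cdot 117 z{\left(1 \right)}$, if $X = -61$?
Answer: $- \frac{821426}{11} \approx -74675.0$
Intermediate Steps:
$z{\left(I \right)} = \frac{115}{11}$ ($z{\left(I \right)} = 10 + \frac{5}{6 + 5} = 10 + \frac{5}{11} = \frac{115}{11}$)
$X - 61 \cdot 117 z{\left(1 \right)} = -61 - 61 \cdot 117 \cdot \frac{115}{11} = -61 - \frac{820755}{11} = - \frac{821426}{11}$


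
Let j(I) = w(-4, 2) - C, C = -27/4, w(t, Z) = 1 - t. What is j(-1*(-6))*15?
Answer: 705/4 ≈ 176.25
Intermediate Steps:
C = -27/4 (C = -27*¼ = -27/4 ≈ -6.7500)
j(I) = 47/4 (j(I) = (1 - 1*(-4)) - 1*(-27/4) = (1 + 4) + 27/4 = 5 + 27/4 = 47/4)
j(-1*(-6))*15 = (47/4)*15 = 705/4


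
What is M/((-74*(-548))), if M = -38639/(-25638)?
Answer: 38639/1039672176 ≈ 3.7165e-5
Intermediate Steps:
M = 38639/25638 (M = -38639*(-1/25638) = 38639/25638 ≈ 1.5071)
M/((-74*(-548))) = 38639/(25638*((-74*(-548)))) = (38639/25638)/40552 = (38639/25638)*(1/40552) = 38639/1039672176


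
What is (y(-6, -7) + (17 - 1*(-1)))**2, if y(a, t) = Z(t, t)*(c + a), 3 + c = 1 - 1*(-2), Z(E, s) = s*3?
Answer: 20736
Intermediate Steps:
Z(E, s) = 3*s
c = 0 (c = -3 + (1 - 1*(-2)) = -3 + (1 + 2) = -3 + 3 = 0)
y(a, t) = 3*a*t (y(a, t) = (3*t)*(0 + a) = (3*t)*a = 3*a*t)
(y(-6, -7) + (17 - 1*(-1)))**2 = (3*(-6)*(-7) + (17 - 1*(-1)))**2 = (126 + (17 + 1))**2 = (126 + 18)**2 = 144**2 = 20736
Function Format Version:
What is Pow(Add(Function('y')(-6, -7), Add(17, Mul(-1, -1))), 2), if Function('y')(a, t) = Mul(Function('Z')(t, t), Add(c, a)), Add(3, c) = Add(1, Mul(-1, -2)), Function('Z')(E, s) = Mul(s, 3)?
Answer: 20736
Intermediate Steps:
Function('Z')(E, s) = Mul(3, s)
c = 0 (c = Add(-3, Add(1, Mul(-1, -2))) = Add(-3, Add(1, 2)) = Add(-3, 3) = 0)
Function('y')(a, t) = Mul(3, a, t) (Function('y')(a, t) = Mul(Mul(3, t), Add(0, a)) = Mul(Mul(3, t), a) = Mul(3, a, t))
Pow(Add(Function('y')(-6, -7), Add(17, Mul(-1, -1))), 2) = Pow(Add(Mul(3, -6, -7), Add(17, Mul(-1, -1))), 2) = Pow(Add(126, Add(17, 1)), 2) = Pow(Add(126, 18), 2) = Pow(144, 2) = 20736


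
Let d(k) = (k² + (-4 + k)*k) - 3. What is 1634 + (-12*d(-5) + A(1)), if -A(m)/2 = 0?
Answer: 830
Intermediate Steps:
d(k) = -3 + k² + k*(-4 + k) (d(k) = (k² + k*(-4 + k)) - 3 = -3 + k² + k*(-4 + k))
A(m) = 0 (A(m) = -2*0 = 0)
1634 + (-12*d(-5) + A(1)) = 1634 + (-12*(-3 - 4*(-5) + 2*(-5)²) + 0) = 1634 + (-12*(-3 + 20 + 2*25) + 0) = 1634 + (-12*(-3 + 20 + 50) + 0) = 1634 + (-12*67 + 0) = 1634 + (-804 + 0) = 1634 - 804 = 830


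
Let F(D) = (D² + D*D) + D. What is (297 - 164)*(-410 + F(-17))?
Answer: 20083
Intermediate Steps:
F(D) = D + 2*D² (F(D) = (D² + D²) + D = 2*D² + D = D + 2*D²)
(297 - 164)*(-410 + F(-17)) = (297 - 164)*(-410 - 17*(1 + 2*(-17))) = 133*(-410 - 17*(1 - 34)) = 133*(-410 - 17*(-33)) = 133*(-410 + 561) = 133*151 = 20083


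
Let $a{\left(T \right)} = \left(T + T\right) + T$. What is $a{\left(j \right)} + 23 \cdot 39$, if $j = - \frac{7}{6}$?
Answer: $\frac{1787}{2} \approx 893.5$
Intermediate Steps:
$j = - \frac{7}{6}$ ($j = \left(-7\right) \frac{1}{6} = - \frac{7}{6} \approx -1.1667$)
$a{\left(T \right)} = 3 T$ ($a{\left(T \right)} = 2 T + T = 3 T$)
$a{\left(j \right)} + 23 \cdot 39 = 3 \left(- \frac{7}{6}\right) + 23 \cdot 39 = - \frac{7}{2} + 897 = \frac{1787}{2}$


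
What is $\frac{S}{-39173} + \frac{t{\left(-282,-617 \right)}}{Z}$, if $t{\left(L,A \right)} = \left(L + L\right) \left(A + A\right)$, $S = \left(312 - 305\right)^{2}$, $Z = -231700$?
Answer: $- \frac{6818705287}{2269096025} \approx -3.005$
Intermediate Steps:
$S = 49$ ($S = 7^{2} = 49$)
$t{\left(L,A \right)} = 4 A L$ ($t{\left(L,A \right)} = 2 L 2 A = 4 A L$)
$\frac{S}{-39173} + \frac{t{\left(-282,-617 \right)}}{Z} = \frac{49}{-39173} + \frac{4 \left(-617\right) \left(-282\right)}{-231700} = 49 \left(- \frac{1}{39173}\right) + 695976 \left(- \frac{1}{231700}\right) = - \frac{49}{39173} - \frac{173994}{57925} = - \frac{6818705287}{2269096025}$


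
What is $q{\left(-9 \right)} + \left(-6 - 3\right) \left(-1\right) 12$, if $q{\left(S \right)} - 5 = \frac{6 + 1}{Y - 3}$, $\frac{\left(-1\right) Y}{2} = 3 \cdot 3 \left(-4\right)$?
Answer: $\frac{7804}{69} \approx 113.1$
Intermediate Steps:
$Y = 72$ ($Y = - 2 \cdot 3 \cdot 3 \left(-4\right) = - 2 \cdot 9 \left(-4\right) = \left(-2\right) \left(-36\right) = 72$)
$q{\left(S \right)} = \frac{352}{69}$ ($q{\left(S \right)} = 5 + \frac{6 + 1}{72 - 3} = 5 + \frac{7}{69} = \frac{352}{69}$)
$q{\left(-9 \right)} + \left(-6 - 3\right) \left(-1\right) 12 = \frac{352}{69} + \left(-6 - 3\right) \left(-1\right) 12 = \frac{352}{69} + \left(-9\right) \left(-1\right) 12 = \frac{352}{69} + 9 \cdot 12 = \frac{352}{69} + 108 = \frac{7804}{69}$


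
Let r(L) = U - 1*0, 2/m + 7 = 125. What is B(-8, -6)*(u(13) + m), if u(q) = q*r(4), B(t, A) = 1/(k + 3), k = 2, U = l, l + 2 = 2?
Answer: 1/295 ≈ 0.0033898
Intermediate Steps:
m = 1/59 (m = 2/(-7 + 125) = 2/118 = 2*(1/118) = 1/59 ≈ 0.016949)
l = 0 (l = -2 + 2 = 0)
U = 0
r(L) = 0 (r(L) = 0 - 1*0 = 0 + 0 = 0)
B(t, A) = ⅕ (B(t, A) = 1/(2 + 3) = 1/5 = ⅕)
u(q) = 0 (u(q) = q*0 = 0)
B(-8, -6)*(u(13) + m) = (0 + 1/59)/5 = (⅕)*(1/59) = 1/295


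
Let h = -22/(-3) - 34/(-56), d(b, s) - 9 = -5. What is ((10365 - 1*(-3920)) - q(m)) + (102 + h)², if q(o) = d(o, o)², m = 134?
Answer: 185967289/7056 ≈ 26356.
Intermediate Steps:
d(b, s) = 4 (d(b, s) = 9 - 5 = 4)
h = 667/84 (h = -22*(-⅓) - 34*(-1/56) = 22/3 + 17/28 = 667/84 ≈ 7.9405)
q(o) = 16 (q(o) = 4² = 16)
((10365 - 1*(-3920)) - q(m)) + (102 + h)² = ((10365 - 1*(-3920)) - 1*16) + (102 + 667/84)² = ((10365 + 3920) - 16) + (9235/84)² = (14285 - 16) + 85285225/7056 = 14269 + 85285225/7056 = 185967289/7056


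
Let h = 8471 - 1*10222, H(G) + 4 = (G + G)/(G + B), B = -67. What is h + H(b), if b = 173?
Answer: -92842/53 ≈ -1751.7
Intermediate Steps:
H(G) = -4 + 2*G/(-67 + G) (H(G) = -4 + (G + G)/(G - 67) = -4 + (2*G)/(-67 + G) = -4 + 2*G/(-67 + G))
h = -1751 (h = 8471 - 10222 = -1751)
h + H(b) = -1751 + 2*(134 - 1*173)/(-67 + 173) = -1751 + 2*(134 - 173)/106 = -1751 + 2*(1/106)*(-39) = -1751 - 39/53 = -92842/53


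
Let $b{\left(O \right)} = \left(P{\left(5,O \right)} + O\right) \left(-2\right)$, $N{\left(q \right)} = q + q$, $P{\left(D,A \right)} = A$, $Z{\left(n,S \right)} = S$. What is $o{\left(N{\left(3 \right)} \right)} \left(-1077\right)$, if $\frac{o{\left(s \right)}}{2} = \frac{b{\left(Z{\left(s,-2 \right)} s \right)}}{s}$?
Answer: $-17232$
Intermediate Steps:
$N{\left(q \right)} = 2 q$
$b{\left(O \right)} = - 4 O$ ($b{\left(O \right)} = \left(O + O\right) \left(-2\right) = 2 O \left(-2\right) = - 4 O$)
$o{\left(s \right)} = 16$ ($o{\left(s \right)} = 2 \frac{\left(-4\right) \left(- 2 s\right)}{s} = 2 \frac{8 s}{s} = 2 \cdot 8 = 16$)
$o{\left(N{\left(3 \right)} \right)} \left(-1077\right) = 16 \left(-1077\right) = -17232$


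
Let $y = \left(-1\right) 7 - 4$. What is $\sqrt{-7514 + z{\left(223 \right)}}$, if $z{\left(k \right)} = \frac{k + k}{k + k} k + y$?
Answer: $i \sqrt{7302} \approx 85.452 i$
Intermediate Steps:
$y = -11$ ($y = -7 - 4 = -11$)
$z{\left(k \right)} = -11 + k$ ($z{\left(k \right)} = \frac{k + k}{k + k} k - 11 = \frac{2 k}{2 k} k - 11 = 2 k \frac{1}{2 k} k - 11 = 1 k - 11 = k - 11 = -11 + k$)
$\sqrt{-7514 + z{\left(223 \right)}} = \sqrt{-7514 + \left(-11 + 223\right)} = \sqrt{-7514 + 212} = \sqrt{-7302} = i \sqrt{7302}$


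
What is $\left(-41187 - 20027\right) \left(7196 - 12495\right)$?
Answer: $324372986$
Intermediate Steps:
$\left(-41187 - 20027\right) \left(7196 - 12495\right) = - 61214 \left(7196 - 12495\right) = \left(-61214\right) \left(-5299\right) = 324372986$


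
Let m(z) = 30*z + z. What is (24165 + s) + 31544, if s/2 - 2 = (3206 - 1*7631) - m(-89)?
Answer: 52381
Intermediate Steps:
m(z) = 31*z
s = -3328 (s = 4 + 2*((3206 - 1*7631) - 31*(-89)) = 4 + 2*((3206 - 7631) - 1*(-2759)) = 4 + 2*(-4425 + 2759) = 4 + 2*(-1666) = 4 - 3332 = -3328)
(24165 + s) + 31544 = (24165 - 3328) + 31544 = 20837 + 31544 = 52381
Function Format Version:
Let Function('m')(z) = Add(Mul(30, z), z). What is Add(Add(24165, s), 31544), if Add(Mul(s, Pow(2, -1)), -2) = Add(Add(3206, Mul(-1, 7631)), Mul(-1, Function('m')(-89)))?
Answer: 52381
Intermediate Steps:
Function('m')(z) = Mul(31, z)
s = -3328 (s = Add(4, Mul(2, Add(Add(3206, Mul(-1, 7631)), Mul(-1, Mul(31, -89))))) = Add(4, Mul(2, Add(Add(3206, -7631), Mul(-1, -2759)))) = Add(4, Mul(2, Add(-4425, 2759))) = Add(4, Mul(2, -1666)) = Add(4, -3332) = -3328)
Add(Add(24165, s), 31544) = Add(Add(24165, -3328), 31544) = Add(20837, 31544) = 52381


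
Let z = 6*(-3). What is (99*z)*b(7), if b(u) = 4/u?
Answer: -7128/7 ≈ -1018.3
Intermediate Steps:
z = -18
(99*z)*b(7) = (99*(-18))*(4/7) = -7128/7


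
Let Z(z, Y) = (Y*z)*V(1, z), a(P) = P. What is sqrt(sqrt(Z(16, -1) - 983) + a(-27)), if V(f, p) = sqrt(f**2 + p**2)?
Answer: sqrt(-27 + sqrt(-983 - 16*sqrt(257))) ≈ 2.9468 + 5.9736*I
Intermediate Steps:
Z(z, Y) = Y*z*sqrt(1 + z**2) (Z(z, Y) = (Y*z)*sqrt(1**2 + z**2) = (Y*z)*sqrt(1 + z**2) = Y*z*sqrt(1 + z**2))
sqrt(sqrt(Z(16, -1) - 983) + a(-27)) = sqrt(sqrt(-1*16*sqrt(1 + 16**2) - 983) - 27) = sqrt(sqrt(-1*16*sqrt(1 + 256) - 983) - 27) = sqrt(sqrt(-1*16*sqrt(257) - 983) - 27) = sqrt(sqrt(-16*sqrt(257) - 983) - 27) = sqrt(sqrt(-983 - 16*sqrt(257)) - 27) = sqrt(-27 + sqrt(-983 - 16*sqrt(257)))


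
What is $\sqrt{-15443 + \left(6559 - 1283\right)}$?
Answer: $i \sqrt{10167} \approx 100.83 i$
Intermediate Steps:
$\sqrt{-15443 + \left(6559 - 1283\right)} = \sqrt{-15443 + 5276} = \sqrt{-10167} = i \sqrt{10167}$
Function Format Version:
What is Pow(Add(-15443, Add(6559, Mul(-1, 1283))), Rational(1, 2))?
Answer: Mul(I, Pow(10167, Rational(1, 2))) ≈ Mul(100.83, I)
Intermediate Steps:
Pow(Add(-15443, Add(6559, Mul(-1, 1283))), Rational(1, 2)) = Pow(Add(-15443, Add(6559, -1283)), Rational(1, 2)) = Pow(Add(-15443, 5276), Rational(1, 2)) = Pow(-10167, Rational(1, 2)) = Mul(I, Pow(10167, Rational(1, 2)))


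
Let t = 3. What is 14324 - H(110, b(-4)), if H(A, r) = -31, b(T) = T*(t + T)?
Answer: 14355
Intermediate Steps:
b(T) = T*(3 + T)
14324 - H(110, b(-4)) = 14324 - 1*(-31) = 14324 + 31 = 14355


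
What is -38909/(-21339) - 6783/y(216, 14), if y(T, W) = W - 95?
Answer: 5477558/64017 ≈ 85.564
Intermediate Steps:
y(T, W) = -95 + W
-38909/(-21339) - 6783/y(216, 14) = -38909/(-21339) - 6783/(-95 + 14) = -38909*(-1/21339) - 6783/(-81) = 38909/21339 - 6783*(-1/81) = 38909/21339 + 2261/27 = 5477558/64017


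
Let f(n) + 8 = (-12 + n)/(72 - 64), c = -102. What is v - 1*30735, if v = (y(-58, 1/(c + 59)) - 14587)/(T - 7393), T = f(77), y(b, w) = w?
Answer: -11165523797/363307 ≈ -30733.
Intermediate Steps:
f(n) = -19/2 + n/8 (f(n) = -8 + (-12 + n)/(72 - 64) = -8 + (-12 + n)/8 = -8 + (-12 + n)*(⅛) = -8 + (-3/2 + n/8) = -19/2 + n/8)
T = ⅛ (T = -19/2 + (⅛)*77 = -19/2 + 77/8 = ⅛ ≈ 0.12500)
v = 716848/363307 (v = (1/(-102 + 59) - 14587)/(⅛ - 7393) = (1/(-43) - 14587)/(-59143/8) = (-1/43 - 14587)*(-8/59143) = -627242/43*(-8/59143) = 716848/363307 ≈ 1.9731)
v - 1*30735 = 716848/363307 - 1*30735 = 716848/363307 - 30735 = -11165523797/363307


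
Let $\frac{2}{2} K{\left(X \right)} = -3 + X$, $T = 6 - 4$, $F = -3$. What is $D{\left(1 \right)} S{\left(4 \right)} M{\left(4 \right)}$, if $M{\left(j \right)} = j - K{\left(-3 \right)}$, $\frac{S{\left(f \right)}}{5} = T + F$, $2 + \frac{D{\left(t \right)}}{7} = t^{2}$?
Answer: $350$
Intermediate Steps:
$D{\left(t \right)} = -14 + 7 t^{2}$
$T = 2$
$S{\left(f \right)} = -5$ ($S{\left(f \right)} = 5 \left(2 - 3\right) = 5 \left(-1\right) = -5$)
$K{\left(X \right)} = -3 + X$
$M{\left(j \right)} = 6 + j$ ($M{\left(j \right)} = j - \left(-3 - 3\right) = j - -6 = j + 6 = 6 + j$)
$D{\left(1 \right)} S{\left(4 \right)} M{\left(4 \right)} = \left(-14 + 7 \cdot 1^{2}\right) \left(-5\right) \left(6 + 4\right) = \left(-14 + 7 \cdot 1\right) \left(-5\right) 10 = \left(-14 + 7\right) \left(-5\right) 10 = \left(-7\right) \left(-5\right) 10 = 35 \cdot 10 = 350$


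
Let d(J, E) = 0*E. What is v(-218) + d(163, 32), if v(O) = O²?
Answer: 47524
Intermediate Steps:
d(J, E) = 0
v(-218) + d(163, 32) = (-218)² + 0 = 47524 + 0 = 47524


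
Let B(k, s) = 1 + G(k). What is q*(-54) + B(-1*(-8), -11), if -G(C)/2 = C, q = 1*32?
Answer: -1743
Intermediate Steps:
q = 32
G(C) = -2*C
B(k, s) = 1 - 2*k
q*(-54) + B(-1*(-8), -11) = 32*(-54) + (1 - (-2)*(-8)) = -1728 + (1 - 2*8) = -1728 + (1 - 16) = -1728 - 15 = -1743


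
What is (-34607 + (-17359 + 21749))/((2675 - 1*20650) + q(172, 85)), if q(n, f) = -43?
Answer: 2747/1638 ≈ 1.6770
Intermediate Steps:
(-34607 + (-17359 + 21749))/((2675 - 1*20650) + q(172, 85)) = (-34607 + (-17359 + 21749))/((2675 - 1*20650) - 43) = (-34607 + 4390)/((2675 - 20650) - 43) = -30217/(-17975 - 43) = -30217/(-18018) = -30217*(-1/18018) = 2747/1638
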